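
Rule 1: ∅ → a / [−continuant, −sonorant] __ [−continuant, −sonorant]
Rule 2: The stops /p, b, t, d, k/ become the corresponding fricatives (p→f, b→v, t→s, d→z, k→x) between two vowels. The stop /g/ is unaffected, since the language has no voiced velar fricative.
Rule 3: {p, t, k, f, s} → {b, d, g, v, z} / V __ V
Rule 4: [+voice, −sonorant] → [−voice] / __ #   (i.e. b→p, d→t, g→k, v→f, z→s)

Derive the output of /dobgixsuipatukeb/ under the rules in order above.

dovagixsuivazuxep

Rule 1 (stop-cluster a-epenthesis): /b/ and /g/ form a stop–stop cluster, so [a] is inserted between them. /dobgixsuipatukeb/ → dobagixsuipatukeb.
Rule 2 (intervocalic spirantization): /b/ is a stop between vowels /o/ and /a/, so it spirantizes to the fricative [v]. /p/ is a stop between vowels /i/ and /a/, so it spirantizes to the fricative [f]. /t/ is a stop between vowels /a/ and /u/, so it spirantizes to the fricative [s]. /k/ is a stop between vowels /u/ and /e/, so it spirantizes to the fricative [x]. /dobagixsuipatukeb/ → dovagixsuifasuxeb.
Rule 3 (intervocalic voicing): /f/ is a voiceless obstruent between vowels /i/ and /a/, so it voices to [v]. /s/ is a voiceless obstruent between vowels /a/ and /u/, so it voices to [z]. /dovagixsuifasuxeb/ → dovagixsuivazuxeb.
Rule 4 (final devoicing): /b/ is a voiced obstruent in word-final position, so it devoices to [p]. /dovagixsuivazuxeb/ → dovagixsuivazuxep.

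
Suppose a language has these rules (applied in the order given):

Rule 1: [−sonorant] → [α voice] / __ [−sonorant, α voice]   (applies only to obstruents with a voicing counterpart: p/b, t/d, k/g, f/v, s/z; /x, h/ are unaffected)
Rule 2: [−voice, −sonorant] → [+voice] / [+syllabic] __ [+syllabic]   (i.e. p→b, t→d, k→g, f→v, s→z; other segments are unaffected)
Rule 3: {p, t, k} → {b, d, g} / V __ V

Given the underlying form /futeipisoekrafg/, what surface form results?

Rule 1 (regressive voicing assimilation): /f/ precedes the voiced obstruent /g/, so it voices to [v] by assimilation. /futeipisoekrafg/ → futeipisoekravg.
Rule 2 (intervocalic voicing): /t/ is a voiceless obstruent between vowels /u/ and /e/, so it voices to [d]. /p/ is a voiceless obstruent between vowels /i/ and /i/, so it voices to [b]. /s/ is a voiceless obstruent between vowels /i/ and /o/, so it voices to [z]. /futeipisoekravg/ → fudeibizoekravg.
Rule 3 (intervocalic voicing): no segment meets the environment; /fudeibizoekravg/ is unchanged.

fudeibizoekravg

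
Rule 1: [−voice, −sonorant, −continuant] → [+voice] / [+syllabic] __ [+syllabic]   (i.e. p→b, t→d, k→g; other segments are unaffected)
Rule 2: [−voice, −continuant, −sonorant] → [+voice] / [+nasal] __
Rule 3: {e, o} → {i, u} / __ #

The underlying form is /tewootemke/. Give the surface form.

tewoodemgi

Rule 1 (intervocalic voicing): /t/ is a voiceless stop between vowels /o/ and /e/, so it voices to [d]. /tewootemke/ → tewoodemke.
Rule 2 (post-nasal voicing): /k/ is a voiceless stop immediately after the nasal /m/, so it voices to [g]. /tewoodemke/ → tewoodemge.
Rule 3 (final vowel raising): /e/ is a mid vowel in word-final position, so it raises to [i]. /tewoodemge/ → tewoodemgi.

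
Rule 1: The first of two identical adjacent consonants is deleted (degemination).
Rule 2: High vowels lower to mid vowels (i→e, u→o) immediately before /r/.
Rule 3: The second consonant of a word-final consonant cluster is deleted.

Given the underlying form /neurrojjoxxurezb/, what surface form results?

Rule 1 (degemination): /rr/ is a geminate; the first /r/ deletes. /jj/ is a geminate; the first /j/ deletes. /xx/ is a geminate; the first /x/ deletes. /neurrojjoxxurezb/ → neurojoxurezb.
Rule 2 (pre-rhotic lowering): /u/ is a high vowel immediately before /r/, so it lowers to [o]. /u/ is a high vowel immediately before /r/, so it lowers to [o]. /neurojoxurezb/ → neorojoxorezb.
Rule 3 (final cluster simplification): /b/ is the second consonant of a word-final cluster /zb/, so it deletes. /neorojoxorezb/ → neorojoxorez.

neorojoxorez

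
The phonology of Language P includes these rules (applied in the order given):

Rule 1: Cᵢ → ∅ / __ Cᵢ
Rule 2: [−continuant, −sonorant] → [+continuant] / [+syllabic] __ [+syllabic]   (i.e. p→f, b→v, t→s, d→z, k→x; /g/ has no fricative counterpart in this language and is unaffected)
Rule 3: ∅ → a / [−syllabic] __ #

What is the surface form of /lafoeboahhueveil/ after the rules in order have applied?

lafoevoahueveila

Rule 1 (degemination): /hh/ is a geminate; the first /h/ deletes. /lafoeboahhueveil/ → lafoeboahueveil.
Rule 2 (intervocalic spirantization): /b/ is a stop between vowels /e/ and /o/, so it spirantizes to the fricative [v]. /lafoeboahueveil/ → lafoevoahueveil.
Rule 3 (final a-epenthesis): the form ends in the consonant /l/, so [a] is inserted word-finally. /lafoevoahueveil/ → lafoevoahueveila.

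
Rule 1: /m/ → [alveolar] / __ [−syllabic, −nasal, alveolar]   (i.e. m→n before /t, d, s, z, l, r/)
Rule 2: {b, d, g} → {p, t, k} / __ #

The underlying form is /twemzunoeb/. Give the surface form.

twenzunoep

Rule 1 (nasal place assimilation): /m/ precedes the alveolar consonant /z/, so it assimilates in place to [n]. /twemzunoeb/ → twenzunoeb.
Rule 2 (final devoicing): /b/ is a voiced stop in word-final position, so it devoices to [p]. /twenzunoeb/ → twenzunoep.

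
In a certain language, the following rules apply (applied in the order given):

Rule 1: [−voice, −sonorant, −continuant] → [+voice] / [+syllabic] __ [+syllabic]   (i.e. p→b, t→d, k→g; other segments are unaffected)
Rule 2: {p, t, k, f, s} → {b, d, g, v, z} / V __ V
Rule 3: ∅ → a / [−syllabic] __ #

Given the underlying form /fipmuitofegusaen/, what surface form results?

fipmuidoveguzaena

Rule 1 (intervocalic voicing): /t/ is a voiceless stop between vowels /i/ and /o/, so it voices to [d]. /fipmuitofegusaen/ → fipmuidofegusaen.
Rule 2 (intervocalic voicing): /f/ is a voiceless obstruent between vowels /o/ and /e/, so it voices to [v]. /s/ is a voiceless obstruent between vowels /u/ and /a/, so it voices to [z]. /fipmuidofegusaen/ → fipmuidoveguzaen.
Rule 3 (final a-epenthesis): the form ends in the consonant /n/, so [a] is inserted word-finally. /fipmuidoveguzaen/ → fipmuidoveguzaena.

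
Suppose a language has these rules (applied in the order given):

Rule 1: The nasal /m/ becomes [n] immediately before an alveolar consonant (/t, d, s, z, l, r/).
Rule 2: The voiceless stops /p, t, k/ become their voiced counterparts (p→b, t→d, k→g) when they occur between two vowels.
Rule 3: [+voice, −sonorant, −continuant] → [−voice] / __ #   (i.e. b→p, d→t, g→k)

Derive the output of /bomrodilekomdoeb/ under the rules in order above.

bonrodilegondoep

Rule 1 (nasal place assimilation): /m/ precedes the alveolar consonant /r/, so it assimilates in place to [n]. /m/ precedes the alveolar consonant /d/, so it assimilates in place to [n]. /bomrodilekomdoeb/ → bonrodilekondoeb.
Rule 2 (intervocalic voicing): /k/ is a voiceless stop between vowels /e/ and /o/, so it voices to [g]. /bonrodilekondoeb/ → bonrodilegondoeb.
Rule 3 (final devoicing): /b/ is a voiced stop in word-final position, so it devoices to [p]. /bonrodilegondoeb/ → bonrodilegondoep.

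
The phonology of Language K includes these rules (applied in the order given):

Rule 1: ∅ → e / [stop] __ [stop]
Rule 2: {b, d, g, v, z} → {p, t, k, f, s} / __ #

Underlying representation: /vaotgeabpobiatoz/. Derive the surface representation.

vaotegeabepobiatos

Rule 1 (stop-cluster e-epenthesis): /t/ and /g/ form a stop–stop cluster, so [e] is inserted between them. /b/ and /p/ form a stop–stop cluster, so [e] is inserted between them. /vaotgeabpobiatoz/ → vaotegeabepobiatoz.
Rule 2 (final devoicing): /z/ is a voiced obstruent in word-final position, so it devoices to [s]. /vaotegeabepobiatoz/ → vaotegeabepobiatos.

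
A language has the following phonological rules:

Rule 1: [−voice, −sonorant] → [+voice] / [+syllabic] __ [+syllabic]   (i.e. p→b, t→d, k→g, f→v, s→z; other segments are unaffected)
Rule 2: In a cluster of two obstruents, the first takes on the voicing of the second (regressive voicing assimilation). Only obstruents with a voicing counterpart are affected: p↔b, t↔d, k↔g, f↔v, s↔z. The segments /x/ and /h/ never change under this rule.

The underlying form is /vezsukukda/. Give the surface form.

Rule 1 (intervocalic voicing): /k/ is a voiceless obstruent between vowels /u/ and /u/, so it voices to [g]. /vezsukukda/ → vezsugukda.
Rule 2 (regressive voicing assimilation): /z/ precedes the voiceless obstruent /s/, so it devoices to [s] by assimilation. /k/ precedes the voiced obstruent /d/, so it voices to [g] by assimilation. /vezsugukda/ → vessugugda.

vessugugda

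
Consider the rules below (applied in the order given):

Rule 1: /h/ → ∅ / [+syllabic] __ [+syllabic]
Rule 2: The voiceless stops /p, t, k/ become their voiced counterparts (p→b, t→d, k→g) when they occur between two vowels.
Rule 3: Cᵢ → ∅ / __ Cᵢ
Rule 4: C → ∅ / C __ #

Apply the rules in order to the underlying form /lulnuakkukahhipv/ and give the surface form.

Rule 1 (intervocalic h-deletion): no segment meets the environment; /lulnuakkukahhipv/ is unchanged.
Rule 2 (intervocalic voicing): /k/ is a voiceless stop between vowels /u/ and /a/, so it voices to [g]. /lulnuakkukahhipv/ → lulnuakkugahhipv.
Rule 3 (degemination): /kk/ is a geminate; the first /k/ deletes. /hh/ is a geminate; the first /h/ deletes. /lulnuakkugahhipv/ → lulnuakugahipv.
Rule 4 (final cluster simplification): /v/ is the second consonant of a word-final cluster /pv/, so it deletes. /lulnuakugahipv/ → lulnuakugahip.

lulnuakugahip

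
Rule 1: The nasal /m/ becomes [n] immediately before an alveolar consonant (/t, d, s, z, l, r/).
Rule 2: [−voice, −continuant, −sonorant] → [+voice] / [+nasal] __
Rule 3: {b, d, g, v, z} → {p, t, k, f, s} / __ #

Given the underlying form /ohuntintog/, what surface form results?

Rule 1 (nasal place assimilation): no segment meets the environment; /ohuntintog/ is unchanged.
Rule 2 (post-nasal voicing): /t/ is a voiceless stop immediately after the nasal /n/, so it voices to [d]. /t/ is a voiceless stop immediately after the nasal /n/, so it voices to [d]. /ohuntintog/ → ohundindog.
Rule 3 (final devoicing): /g/ is a voiced obstruent in word-final position, so it devoices to [k]. /ohundindog/ → ohundindok.

ohundindok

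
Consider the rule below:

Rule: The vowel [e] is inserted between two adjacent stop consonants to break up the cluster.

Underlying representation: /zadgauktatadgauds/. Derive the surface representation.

zadegauketatadegauds

/d/ and /g/ form a stop–stop cluster, so [e] is inserted between them.
/k/ and /t/ form a stop–stop cluster, so [e] is inserted between them.
/d/ and /g/ form a stop–stop cluster, so [e] is inserted between them.
Surface form: [zadegauketatadegauds].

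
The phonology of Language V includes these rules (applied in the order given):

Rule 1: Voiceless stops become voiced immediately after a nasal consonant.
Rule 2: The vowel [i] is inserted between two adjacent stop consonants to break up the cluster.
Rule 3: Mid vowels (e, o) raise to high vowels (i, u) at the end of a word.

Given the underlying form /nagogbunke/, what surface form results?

nagogibungi

Rule 1 (post-nasal voicing): /k/ is a voiceless stop immediately after the nasal /n/, so it voices to [g]. /nagogbunke/ → nagogbunge.
Rule 2 (stop-cluster i-epenthesis): /g/ and /b/ form a stop–stop cluster, so [i] is inserted between them. /nagogbunge/ → nagogibunge.
Rule 3 (final vowel raising): /e/ is a mid vowel in word-final position, so it raises to [i]. /nagogibunge/ → nagogibungi.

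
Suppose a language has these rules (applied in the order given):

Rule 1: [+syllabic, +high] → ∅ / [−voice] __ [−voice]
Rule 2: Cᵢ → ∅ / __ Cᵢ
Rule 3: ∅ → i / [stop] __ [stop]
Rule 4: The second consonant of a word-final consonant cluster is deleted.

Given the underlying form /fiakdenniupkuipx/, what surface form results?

Rule 1 (high vowel syncope): no segment meets the environment; /fiakdenniupkuipx/ is unchanged.
Rule 2 (degemination): /nn/ is a geminate; the first /n/ deletes. /fiakdenniupkuipx/ → fiakdeniupkuipx.
Rule 3 (stop-cluster i-epenthesis): /k/ and /d/ form a stop–stop cluster, so [i] is inserted between them. /p/ and /k/ form a stop–stop cluster, so [i] is inserted between them. /fiakdeniupkuipx/ → fiakideniupikuipx.
Rule 4 (final cluster simplification): /x/ is the second consonant of a word-final cluster /px/, so it deletes. /fiakideniupikuipx/ → fiakideniupikuip.

fiakideniupikuip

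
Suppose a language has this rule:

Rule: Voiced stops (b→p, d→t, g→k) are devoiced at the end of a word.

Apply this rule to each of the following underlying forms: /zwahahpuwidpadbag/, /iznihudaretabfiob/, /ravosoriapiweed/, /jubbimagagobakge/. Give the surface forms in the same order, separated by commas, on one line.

/zwahahpuwidpadbag/: /g/ is a voiced stop in word-final position, so it devoices to [k]. → [zwahahpuwidpadbak].
/iznihudaretabfiob/: /b/ is a voiced stop in word-final position, so it devoices to [p]. → [iznihudaretabfiop].
/ravosoriapiweed/: /d/ is a voiced stop in word-final position, so it devoices to [t]. → [ravosoriapiweet].
/jubbimagagobakge/: the rule's environment is not met; surfaces unchanged as [jubbimagagobakge].

zwahahpuwidpadbak, iznihudaretabfiop, ravosoriapiweet, jubbimagagobakge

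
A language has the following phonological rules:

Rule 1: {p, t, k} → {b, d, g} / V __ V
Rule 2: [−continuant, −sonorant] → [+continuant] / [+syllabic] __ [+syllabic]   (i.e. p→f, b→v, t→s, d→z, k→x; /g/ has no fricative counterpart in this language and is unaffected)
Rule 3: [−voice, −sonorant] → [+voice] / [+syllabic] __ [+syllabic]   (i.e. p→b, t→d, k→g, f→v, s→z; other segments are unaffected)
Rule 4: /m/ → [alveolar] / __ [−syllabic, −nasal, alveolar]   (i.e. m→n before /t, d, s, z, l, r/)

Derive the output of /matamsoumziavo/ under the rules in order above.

Rule 1 (intervocalic voicing): /t/ is a voiceless stop between vowels /a/ and /a/, so it voices to [d]. /matamsoumziavo/ → madamsoumziavo.
Rule 2 (intervocalic spirantization): /d/ is a stop between vowels /a/ and /a/, so it spirantizes to the fricative [z]. /madamsoumziavo/ → mazamsoumziavo.
Rule 3 (intervocalic voicing): no segment meets the environment; /mazamsoumziavo/ is unchanged.
Rule 4 (nasal place assimilation): /m/ precedes the alveolar consonant /s/, so it assimilates in place to [n]. /m/ precedes the alveolar consonant /z/, so it assimilates in place to [n]. /mazamsoumziavo/ → mazansounziavo.

mazansounziavo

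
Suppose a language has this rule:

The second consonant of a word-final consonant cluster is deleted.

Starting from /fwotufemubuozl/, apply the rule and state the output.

fwotufemubuoz

/l/ is the second consonant of a word-final cluster /zl/, so it deletes.
The other instances of /f/, /w/, /t/, /m/, /b/, /z/ do not occur in the required environment and remain unchanged.
Surface form: [fwotufemubuoz].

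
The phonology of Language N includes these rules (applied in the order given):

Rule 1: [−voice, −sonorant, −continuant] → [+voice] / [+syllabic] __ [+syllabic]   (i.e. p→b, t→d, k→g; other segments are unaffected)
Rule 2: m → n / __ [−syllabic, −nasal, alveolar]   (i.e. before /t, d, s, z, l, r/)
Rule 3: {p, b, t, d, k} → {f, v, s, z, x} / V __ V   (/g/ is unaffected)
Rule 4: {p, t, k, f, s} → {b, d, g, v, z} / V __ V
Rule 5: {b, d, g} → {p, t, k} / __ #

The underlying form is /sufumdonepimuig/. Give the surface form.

Rule 1 (intervocalic voicing): /p/ is a voiceless stop between vowels /e/ and /i/, so it voices to [b]. /sufumdonepimuig/ → sufumdonebimuig.
Rule 2 (nasal place assimilation): /m/ precedes the alveolar consonant /d/, so it assimilates in place to [n]. /sufumdonebimuig/ → sufundonebimuig.
Rule 3 (intervocalic spirantization): /b/ is a stop between vowels /e/ and /i/, so it spirantizes to the fricative [v]. /sufundonebimuig/ → sufundonevimuig.
Rule 4 (intervocalic voicing): /f/ is a voiceless obstruent between vowels /u/ and /u/, so it voices to [v]. /sufundonevimuig/ → suvundonevimuig.
Rule 5 (final devoicing): /g/ is a voiced stop in word-final position, so it devoices to [k]. /suvundonevimuig/ → suvundonevimuik.

suvundonevimuik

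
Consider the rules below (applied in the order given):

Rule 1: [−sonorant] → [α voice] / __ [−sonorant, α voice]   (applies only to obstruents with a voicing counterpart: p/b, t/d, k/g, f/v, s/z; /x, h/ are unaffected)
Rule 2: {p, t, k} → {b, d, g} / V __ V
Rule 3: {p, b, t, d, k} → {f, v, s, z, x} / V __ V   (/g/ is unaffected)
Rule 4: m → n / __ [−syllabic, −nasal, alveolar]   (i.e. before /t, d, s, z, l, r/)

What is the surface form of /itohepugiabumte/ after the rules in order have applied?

izohevugiavunte

Rule 1 (regressive voicing assimilation): no segment meets the environment; /itohepugiabumte/ is unchanged.
Rule 2 (intervocalic voicing): /t/ is a voiceless stop between vowels /i/ and /o/, so it voices to [d]. /p/ is a voiceless stop between vowels /e/ and /u/, so it voices to [b]. /itohepugiabumte/ → idohebugiabumte.
Rule 3 (intervocalic spirantization): /d/ is a stop between vowels /i/ and /o/, so it spirantizes to the fricative [z]. /b/ is a stop between vowels /e/ and /u/, so it spirantizes to the fricative [v]. /b/ is a stop between vowels /a/ and /u/, so it spirantizes to the fricative [v]. /idohebugiabumte/ → izohevugiavumte.
Rule 4 (nasal place assimilation): /m/ precedes the alveolar consonant /t/, so it assimilates in place to [n]. /izohevugiavumte/ → izohevugiavunte.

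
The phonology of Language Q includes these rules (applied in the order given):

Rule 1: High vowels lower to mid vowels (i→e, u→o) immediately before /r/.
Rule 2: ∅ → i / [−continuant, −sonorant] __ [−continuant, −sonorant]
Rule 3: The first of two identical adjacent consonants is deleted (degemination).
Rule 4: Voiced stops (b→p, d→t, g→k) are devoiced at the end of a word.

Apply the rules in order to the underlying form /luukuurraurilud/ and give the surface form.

luukuoraorilut

Rule 1 (pre-rhotic lowering): /u/ is a high vowel immediately before /r/, so it lowers to [o]. /u/ is a high vowel immediately before /r/, so it lowers to [o]. /luukuurraurilud/ → luukuorraorilud.
Rule 2 (stop-cluster i-epenthesis): no segment meets the environment; /luukuorraorilud/ is unchanged.
Rule 3 (degemination): /rr/ is a geminate; the first /r/ deletes. /luukuorraorilud/ → luukuoraorilud.
Rule 4 (final devoicing): /d/ is a voiced stop in word-final position, so it devoices to [t]. /luukuoraorilud/ → luukuoraorilut.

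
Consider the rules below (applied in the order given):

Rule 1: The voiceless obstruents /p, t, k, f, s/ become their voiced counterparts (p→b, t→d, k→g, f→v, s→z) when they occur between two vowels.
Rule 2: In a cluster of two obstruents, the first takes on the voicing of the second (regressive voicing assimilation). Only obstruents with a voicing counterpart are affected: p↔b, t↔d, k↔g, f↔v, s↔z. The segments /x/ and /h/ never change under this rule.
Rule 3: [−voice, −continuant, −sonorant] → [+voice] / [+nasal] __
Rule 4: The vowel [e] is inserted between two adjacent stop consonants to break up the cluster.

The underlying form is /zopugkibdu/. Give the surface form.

zobukekibedu

Rule 1 (intervocalic voicing): /p/ is a voiceless obstruent between vowels /o/ and /u/, so it voices to [b]. /zopugkibdu/ → zobugkibdu.
Rule 2 (regressive voicing assimilation): /g/ precedes the voiceless obstruent /k/, so it devoices to [k] by assimilation. /zobugkibdu/ → zobukkibdu.
Rule 3 (post-nasal voicing): no segment meets the environment; /zobukkibdu/ is unchanged.
Rule 4 (stop-cluster e-epenthesis): /k/ and /k/ form a stop–stop cluster, so [e] is inserted between them. /b/ and /d/ form a stop–stop cluster, so [e] is inserted between them. /zobukkibdu/ → zobukekibedu.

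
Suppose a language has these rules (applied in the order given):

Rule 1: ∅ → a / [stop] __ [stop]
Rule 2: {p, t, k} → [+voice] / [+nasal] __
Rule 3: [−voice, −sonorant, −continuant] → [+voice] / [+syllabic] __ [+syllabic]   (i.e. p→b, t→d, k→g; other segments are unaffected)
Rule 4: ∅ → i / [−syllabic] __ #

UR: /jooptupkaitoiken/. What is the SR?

joobadubagaidoigeni

Rule 1 (stop-cluster a-epenthesis): /p/ and /t/ form a stop–stop cluster, so [a] is inserted between them. /p/ and /k/ form a stop–stop cluster, so [a] is inserted between them. /jooptupkaitoiken/ → joopatupakaitoiken.
Rule 2 (post-nasal voicing): no segment meets the environment; /joopatupakaitoiken/ is unchanged.
Rule 3 (intervocalic voicing): /p/ is a voiceless stop between vowels /o/ and /a/, so it voices to [b]. /t/ is a voiceless stop between vowels /a/ and /u/, so it voices to [d]. /p/ is a voiceless stop between vowels /u/ and /a/, so it voices to [b]. /k/ is a voiceless stop between vowels /a/ and /a/, so it voices to [g]. /t/ is a voiceless stop between vowels /i/ and /o/, so it voices to [d]. /k/ is a voiceless stop between vowels /i/ and /e/, so it voices to [g]. /joopatupakaitoiken/ → joobadubagaidoigen.
Rule 4 (final i-epenthesis): the form ends in the consonant /n/, so [i] is inserted word-finally. /joobadubagaidoigen/ → joobadubagaidoigeni.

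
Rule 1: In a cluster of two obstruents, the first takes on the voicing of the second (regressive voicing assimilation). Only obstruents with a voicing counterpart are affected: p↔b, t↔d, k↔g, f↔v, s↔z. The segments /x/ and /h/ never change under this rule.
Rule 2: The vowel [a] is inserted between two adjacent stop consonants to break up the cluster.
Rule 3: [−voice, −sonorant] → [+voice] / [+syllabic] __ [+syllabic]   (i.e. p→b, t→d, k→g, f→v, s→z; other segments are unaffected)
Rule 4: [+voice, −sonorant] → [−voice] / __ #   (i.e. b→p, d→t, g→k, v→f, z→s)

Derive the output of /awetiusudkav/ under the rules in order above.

Rule 1 (regressive voicing assimilation): /d/ precedes the voiceless obstruent /k/, so it devoices to [t] by assimilation. /awetiusudkav/ → awetiusutkav.
Rule 2 (stop-cluster a-epenthesis): /t/ and /k/ form a stop–stop cluster, so [a] is inserted between them. /awetiusutkav/ → awetiusutakav.
Rule 3 (intervocalic voicing): /t/ is a voiceless obstruent between vowels /e/ and /i/, so it voices to [d]. /s/ is a voiceless obstruent between vowels /u/ and /u/, so it voices to [z]. /t/ is a voiceless obstruent between vowels /u/ and /a/, so it voices to [d]. /k/ is a voiceless obstruent between vowels /a/ and /a/, so it voices to [g]. /awetiusutakav/ → awediuzudagav.
Rule 4 (final devoicing): /v/ is a voiced obstruent in word-final position, so it devoices to [f]. /awediuzudagav/ → awediuzudagaf.

awediuzudagaf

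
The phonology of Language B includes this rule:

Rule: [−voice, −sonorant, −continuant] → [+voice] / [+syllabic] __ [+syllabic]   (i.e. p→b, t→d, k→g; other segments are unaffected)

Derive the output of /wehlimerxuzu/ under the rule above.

No segment of /wehlimerxuzu/ meets the structural description of the rule, so the form surfaces unchanged.

wehlimerxuzu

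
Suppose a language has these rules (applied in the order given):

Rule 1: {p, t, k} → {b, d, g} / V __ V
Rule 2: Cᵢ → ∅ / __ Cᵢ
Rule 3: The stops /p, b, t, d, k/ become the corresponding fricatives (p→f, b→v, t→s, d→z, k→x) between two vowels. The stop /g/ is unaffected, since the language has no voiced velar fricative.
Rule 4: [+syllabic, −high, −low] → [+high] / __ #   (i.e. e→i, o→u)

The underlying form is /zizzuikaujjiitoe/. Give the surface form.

zizuigaujiizoi

Rule 1 (intervocalic voicing): /k/ is a voiceless stop between vowels /i/ and /a/, so it voices to [g]. /t/ is a voiceless stop between vowels /i/ and /o/, so it voices to [d]. /zizzuikaujjiitoe/ → zizzuigaujjiidoe.
Rule 2 (degemination): /zz/ is a geminate; the first /z/ deletes. /jj/ is a geminate; the first /j/ deletes. /zizzuigaujjiidoe/ → zizuigaujiidoe.
Rule 3 (intervocalic spirantization): /d/ is a stop between vowels /i/ and /o/, so it spirantizes to the fricative [z]. /zizuigaujiidoe/ → zizuigaujiizoe.
Rule 4 (final vowel raising): /e/ is a mid vowel in word-final position, so it raises to [i]. /zizuigaujiizoe/ → zizuigaujiizoi.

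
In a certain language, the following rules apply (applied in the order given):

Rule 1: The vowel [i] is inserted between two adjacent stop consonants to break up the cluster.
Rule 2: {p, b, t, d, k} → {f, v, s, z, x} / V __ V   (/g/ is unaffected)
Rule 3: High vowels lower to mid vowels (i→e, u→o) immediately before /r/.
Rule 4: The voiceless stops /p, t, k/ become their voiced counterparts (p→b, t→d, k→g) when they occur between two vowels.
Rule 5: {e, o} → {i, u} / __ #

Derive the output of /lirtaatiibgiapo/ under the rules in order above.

Rule 1 (stop-cluster i-epenthesis): /b/ and /g/ form a stop–stop cluster, so [i] is inserted between them. /lirtaatiibgiapo/ → lirtaatiibigiapo.
Rule 2 (intervocalic spirantization): /t/ is a stop between vowels /a/ and /i/, so it spirantizes to the fricative [s]. /b/ is a stop between vowels /i/ and /i/, so it spirantizes to the fricative [v]. /p/ is a stop between vowels /a/ and /o/, so it spirantizes to the fricative [f]. /lirtaatiibigiapo/ → lirtaasiivigiafo.
Rule 3 (pre-rhotic lowering): /i/ is a high vowel immediately before /r/, so it lowers to [e]. /lirtaasiivigiafo/ → lertaasiivigiafo.
Rule 4 (intervocalic voicing): no segment meets the environment; /lertaasiivigiafo/ is unchanged.
Rule 5 (final vowel raising): /o/ is a mid vowel in word-final position, so it raises to [u]. /lertaasiivigiafo/ → lertaasiivigiafu.

lertaasiivigiafu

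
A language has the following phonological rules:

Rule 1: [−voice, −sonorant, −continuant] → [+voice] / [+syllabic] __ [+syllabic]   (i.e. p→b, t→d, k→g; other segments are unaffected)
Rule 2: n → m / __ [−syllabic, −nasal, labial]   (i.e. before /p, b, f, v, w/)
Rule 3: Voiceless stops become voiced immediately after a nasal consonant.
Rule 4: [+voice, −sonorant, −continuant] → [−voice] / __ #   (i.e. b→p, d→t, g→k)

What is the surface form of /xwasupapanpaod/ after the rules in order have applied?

Rule 1 (intervocalic voicing): /p/ is a voiceless stop between vowels /u/ and /a/, so it voices to [b]. /p/ is a voiceless stop between vowels /a/ and /a/, so it voices to [b]. /xwasupapanpaod/ → xwasubabanpaod.
Rule 2 (nasal place assimilation): /n/ precedes the labial consonant /p/, so it assimilates in place to [m]. /xwasubabanpaod/ → xwasubabampaod.
Rule 3 (post-nasal voicing): /p/ is a voiceless stop immediately after the nasal /m/, so it voices to [b]. /xwasubabampaod/ → xwasubabambaod.
Rule 4 (final devoicing): /d/ is a voiced stop in word-final position, so it devoices to [t]. /xwasubabambaod/ → xwasubabambaot.

xwasubabambaot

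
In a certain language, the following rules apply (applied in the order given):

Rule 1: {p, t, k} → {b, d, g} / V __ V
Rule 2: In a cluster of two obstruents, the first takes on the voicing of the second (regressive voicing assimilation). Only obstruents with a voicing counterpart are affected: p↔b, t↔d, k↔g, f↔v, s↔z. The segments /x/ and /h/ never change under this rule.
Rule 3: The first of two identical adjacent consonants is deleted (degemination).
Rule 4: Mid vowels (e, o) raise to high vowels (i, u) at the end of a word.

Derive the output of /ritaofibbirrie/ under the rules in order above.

Rule 1 (intervocalic voicing): /t/ is a voiceless stop between vowels /i/ and /a/, so it voices to [d]. /ritaofibbirrie/ → ridaofibbirrie.
Rule 2 (regressive voicing assimilation): no segment meets the environment; /ridaofibbirrie/ is unchanged.
Rule 3 (degemination): /bb/ is a geminate; the first /b/ deletes. /rr/ is a geminate; the first /r/ deletes. /ridaofibbirrie/ → ridaofibirie.
Rule 4 (final vowel raising): /e/ is a mid vowel in word-final position, so it raises to [i]. /ridaofibirie/ → ridaofibirii.

ridaofibirii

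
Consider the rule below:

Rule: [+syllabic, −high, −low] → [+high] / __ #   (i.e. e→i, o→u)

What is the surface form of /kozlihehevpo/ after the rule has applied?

/o/ is a mid vowel in word-final position, so it raises to [u].
Surface form: [kozlihehevpu].

kozlihehevpu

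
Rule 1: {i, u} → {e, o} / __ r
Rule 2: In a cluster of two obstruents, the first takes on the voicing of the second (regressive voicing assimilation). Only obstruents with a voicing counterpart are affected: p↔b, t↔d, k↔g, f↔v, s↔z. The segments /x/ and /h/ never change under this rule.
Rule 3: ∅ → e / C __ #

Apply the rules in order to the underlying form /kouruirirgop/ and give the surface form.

Rule 1 (pre-rhotic lowering): /u/ is a high vowel immediately before /r/, so it lowers to [o]. /i/ is a high vowel immediately before /r/, so it lowers to [e]. /i/ is a high vowel immediately before /r/, so it lowers to [e]. /kouruirirgop/ → kooruerergop.
Rule 2 (regressive voicing assimilation): no segment meets the environment; /kooruerergop/ is unchanged.
Rule 3 (final e-epenthesis): the form ends in the consonant /p/, so [e] is inserted word-finally. /kooruerergop/ → kooruerergope.

kooruerergope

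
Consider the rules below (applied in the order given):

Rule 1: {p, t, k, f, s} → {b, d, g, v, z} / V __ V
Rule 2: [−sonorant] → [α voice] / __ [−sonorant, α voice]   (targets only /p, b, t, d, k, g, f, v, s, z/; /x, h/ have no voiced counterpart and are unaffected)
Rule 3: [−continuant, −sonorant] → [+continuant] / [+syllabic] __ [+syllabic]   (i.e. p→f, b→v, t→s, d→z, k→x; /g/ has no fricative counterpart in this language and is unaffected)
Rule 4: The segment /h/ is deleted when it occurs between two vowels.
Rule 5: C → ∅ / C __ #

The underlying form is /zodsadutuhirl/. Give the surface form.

zotsazuzuir

Rule 1 (intervocalic voicing): /t/ is a voiceless obstruent between vowels /u/ and /u/, so it voices to [d]. /zodsadutuhirl/ → zodsaduduhirl.
Rule 2 (regressive voicing assimilation): /d/ precedes the voiceless obstruent /s/, so it devoices to [t] by assimilation. /zodsaduduhirl/ → zotsaduduhirl.
Rule 3 (intervocalic spirantization): /d/ is a stop between vowels /a/ and /u/, so it spirantizes to the fricative [z]. /d/ is a stop between vowels /u/ and /u/, so it spirantizes to the fricative [z]. /zotsaduduhirl/ → zotsazuzuhirl.
Rule 4 (intervocalic h-deletion): /h/ occurs between vowels /u/ and /i/, so it deletes. /zotsazuzuhirl/ → zotsazuzuirl.
Rule 5 (final cluster simplification): /l/ is the second consonant of a word-final cluster /rl/, so it deletes. /zotsazuzuirl/ → zotsazuzuir.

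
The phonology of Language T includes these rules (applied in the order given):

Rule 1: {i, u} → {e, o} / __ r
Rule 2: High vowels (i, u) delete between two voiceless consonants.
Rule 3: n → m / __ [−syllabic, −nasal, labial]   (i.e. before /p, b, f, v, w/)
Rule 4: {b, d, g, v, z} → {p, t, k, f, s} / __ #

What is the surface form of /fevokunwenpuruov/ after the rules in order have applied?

Rule 1 (pre-rhotic lowering): /u/ is a high vowel immediately before /r/, so it lowers to [o]. /fevokunwenpuruov/ → fevokunwenporuov.
Rule 2 (high vowel syncope): no segment meets the environment; /fevokunwenporuov/ is unchanged.
Rule 3 (nasal place assimilation): /n/ precedes the labial consonant /w/, so it assimilates in place to [m]. /n/ precedes the labial consonant /p/, so it assimilates in place to [m]. /fevokunwenporuov/ → fevokumwemporuov.
Rule 4 (final devoicing): /v/ is a voiced obstruent in word-final position, so it devoices to [f]. /fevokumwemporuov/ → fevokumwemporuof.

fevokumwemporuof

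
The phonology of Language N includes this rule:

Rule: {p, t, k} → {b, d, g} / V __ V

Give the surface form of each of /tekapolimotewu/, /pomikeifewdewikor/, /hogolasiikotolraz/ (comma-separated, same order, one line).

tegabolimodewu, pomigeifewdewigor, hogolasiigodolraz

/tekapolimotewu/: /k/ is a voiceless stop between vowels /e/ and /a/, so it voices to [g]. /p/ is a voiceless stop between vowels /a/ and /o/, so it voices to [b]. /t/ is a voiceless stop between vowels /o/ and /e/, so it voices to [d]. → [tegabolimodewu].
/pomikeifewdewikor/: /k/ is a voiceless stop between vowels /i/ and /e/, so it voices to [g]. /k/ is a voiceless stop between vowels /i/ and /o/, so it voices to [g]. → [pomigeifewdewigor].
/hogolasiikotolraz/: /k/ is a voiceless stop between vowels /i/ and /o/, so it voices to [g]. /t/ is a voiceless stop between vowels /o/ and /o/, so it voices to [d]. → [hogolasiigodolraz].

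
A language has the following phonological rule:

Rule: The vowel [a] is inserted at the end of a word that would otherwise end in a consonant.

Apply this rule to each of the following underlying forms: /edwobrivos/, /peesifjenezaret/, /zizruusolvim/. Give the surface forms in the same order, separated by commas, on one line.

/edwobrivos/: the form ends in the consonant /s/, so [a] is inserted word-finally. → [edwobrivosa].
/peesifjenezaret/: the form ends in the consonant /t/, so [a] is inserted word-finally. → [peesifjenezareta].
/zizruusolvim/: the form ends in the consonant /m/, so [a] is inserted word-finally. → [zizruusolvima].

edwobrivosa, peesifjenezareta, zizruusolvima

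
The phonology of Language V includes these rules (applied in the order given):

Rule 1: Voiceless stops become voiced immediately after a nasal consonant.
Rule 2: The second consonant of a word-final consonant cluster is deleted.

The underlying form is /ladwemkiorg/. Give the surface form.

ladwemgior

Rule 1 (post-nasal voicing): /k/ is a voiceless stop immediately after the nasal /m/, so it voices to [g]. /ladwemkiorg/ → ladwemgiorg.
Rule 2 (final cluster simplification): /g/ is the second consonant of a word-final cluster /rg/, so it deletes. /ladwemgiorg/ → ladwemgior.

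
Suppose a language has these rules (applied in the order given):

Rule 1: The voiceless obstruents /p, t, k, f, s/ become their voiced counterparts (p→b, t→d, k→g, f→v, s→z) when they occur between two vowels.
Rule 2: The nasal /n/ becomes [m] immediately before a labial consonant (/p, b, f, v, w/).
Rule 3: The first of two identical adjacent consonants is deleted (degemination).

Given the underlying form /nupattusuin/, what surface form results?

nubatuzuin

Rule 1 (intervocalic voicing): /p/ is a voiceless obstruent between vowels /u/ and /a/, so it voices to [b]. /s/ is a voiceless obstruent between vowels /u/ and /u/, so it voices to [z]. /nupattusuin/ → nubattuzuin.
Rule 2 (nasal place assimilation): no segment meets the environment; /nubattuzuin/ is unchanged.
Rule 3 (degemination): /tt/ is a geminate; the first /t/ deletes. /nubattuzuin/ → nubatuzuin.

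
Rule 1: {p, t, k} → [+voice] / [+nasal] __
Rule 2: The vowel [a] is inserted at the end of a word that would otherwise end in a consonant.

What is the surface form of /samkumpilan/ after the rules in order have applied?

samgumbilana

Rule 1 (post-nasal voicing): /k/ is a voiceless stop immediately after the nasal /m/, so it voices to [g]. /p/ is a voiceless stop immediately after the nasal /m/, so it voices to [b]. /samkumpilan/ → samgumbilan.
Rule 2 (final a-epenthesis): the form ends in the consonant /n/, so [a] is inserted word-finally. /samgumbilan/ → samgumbilana.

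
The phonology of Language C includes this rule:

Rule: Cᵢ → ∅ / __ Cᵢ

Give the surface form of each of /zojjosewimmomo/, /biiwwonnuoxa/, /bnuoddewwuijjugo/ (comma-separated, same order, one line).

/zojjosewimmomo/: /jj/ is a geminate; the first /j/ deletes. /mm/ is a geminate; the first /m/ deletes. → [zojosewimomo].
/biiwwonnuoxa/: /ww/ is a geminate; the first /w/ deletes. /nn/ is a geminate; the first /n/ deletes. → [biiwonuoxa].
/bnuoddewwuijjugo/: /dd/ is a geminate; the first /d/ deletes. /ww/ is a geminate; the first /w/ deletes. /jj/ is a geminate; the first /j/ deletes. → [bnuodewuijugo].

zojosewimomo, biiwonuoxa, bnuodewuijugo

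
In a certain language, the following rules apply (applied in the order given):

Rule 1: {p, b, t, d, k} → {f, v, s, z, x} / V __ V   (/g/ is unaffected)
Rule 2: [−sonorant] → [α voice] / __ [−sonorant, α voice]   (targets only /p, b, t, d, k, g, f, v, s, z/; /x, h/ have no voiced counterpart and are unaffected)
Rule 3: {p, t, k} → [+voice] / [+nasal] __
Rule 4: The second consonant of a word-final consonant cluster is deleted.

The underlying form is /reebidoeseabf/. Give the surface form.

Rule 1 (intervocalic spirantization): /b/ is a stop between vowels /e/ and /i/, so it spirantizes to the fricative [v]. /d/ is a stop between vowels /i/ and /o/, so it spirantizes to the fricative [z]. /reebidoeseabf/ → reevizoeseabf.
Rule 2 (regressive voicing assimilation): /b/ precedes the voiceless obstruent /f/, so it devoices to [p] by assimilation. /reevizoeseabf/ → reevizoeseapf.
Rule 3 (post-nasal voicing): no segment meets the environment; /reevizoeseapf/ is unchanged.
Rule 4 (final cluster simplification): /f/ is the second consonant of a word-final cluster /pf/, so it deletes. /reevizoeseapf/ → reevizoeseap.

reevizoeseap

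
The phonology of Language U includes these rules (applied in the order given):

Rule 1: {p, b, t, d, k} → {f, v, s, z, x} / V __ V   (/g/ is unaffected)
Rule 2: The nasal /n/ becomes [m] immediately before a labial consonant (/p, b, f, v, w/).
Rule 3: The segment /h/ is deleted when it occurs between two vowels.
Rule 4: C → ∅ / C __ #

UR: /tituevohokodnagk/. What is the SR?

Rule 1 (intervocalic spirantization): /t/ is a stop between vowels /i/ and /u/, so it spirantizes to the fricative [s]. /k/ is a stop between vowels /o/ and /o/, so it spirantizes to the fricative [x]. /tituevohokodnagk/ → tisuevohoxodnagk.
Rule 2 (nasal place assimilation): no segment meets the environment; /tisuevohoxodnagk/ is unchanged.
Rule 3 (intervocalic h-deletion): /h/ occurs between vowels /o/ and /o/, so it deletes. /tisuevohoxodnagk/ → tisuevooxodnagk.
Rule 4 (final cluster simplification): /k/ is the second consonant of a word-final cluster /gk/, so it deletes. /tisuevooxodnagk/ → tisuevooxodnag.

tisuevooxodnag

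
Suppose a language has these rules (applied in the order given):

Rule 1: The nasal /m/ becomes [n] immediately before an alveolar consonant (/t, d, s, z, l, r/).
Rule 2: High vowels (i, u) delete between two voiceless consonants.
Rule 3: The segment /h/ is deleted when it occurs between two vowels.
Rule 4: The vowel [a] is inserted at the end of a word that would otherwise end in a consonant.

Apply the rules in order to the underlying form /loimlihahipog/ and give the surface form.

loinliahpoga

Rule 1 (nasal place assimilation): /m/ precedes the alveolar consonant /l/, so it assimilates in place to [n]. /loimlihahipog/ → loinlihahipog.
Rule 2 (high vowel syncope): /i/ is a high vowel flanked by voiceless consonants /h/ and /p/, so it deletes. /loinlihahipog/ → loinlihahpog.
Rule 3 (intervocalic h-deletion): /h/ occurs between vowels /i/ and /a/, so it deletes. /loinlihahpog/ → loinliahpog.
Rule 4 (final a-epenthesis): the form ends in the consonant /g/, so [a] is inserted word-finally. /loinliahpog/ → loinliahpoga.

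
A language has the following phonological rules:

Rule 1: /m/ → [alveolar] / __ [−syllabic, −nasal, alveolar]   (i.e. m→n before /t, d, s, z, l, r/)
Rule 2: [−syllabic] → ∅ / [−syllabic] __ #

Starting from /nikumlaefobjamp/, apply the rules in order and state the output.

Rule 1 (nasal place assimilation): /m/ precedes the alveolar consonant /l/, so it assimilates in place to [n]. /nikumlaefobjamp/ → nikunlaefobjamp.
Rule 2 (final cluster simplification): /p/ is the second consonant of a word-final cluster /mp/, so it deletes. /nikunlaefobjamp/ → nikunlaefobjam.

nikunlaefobjam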